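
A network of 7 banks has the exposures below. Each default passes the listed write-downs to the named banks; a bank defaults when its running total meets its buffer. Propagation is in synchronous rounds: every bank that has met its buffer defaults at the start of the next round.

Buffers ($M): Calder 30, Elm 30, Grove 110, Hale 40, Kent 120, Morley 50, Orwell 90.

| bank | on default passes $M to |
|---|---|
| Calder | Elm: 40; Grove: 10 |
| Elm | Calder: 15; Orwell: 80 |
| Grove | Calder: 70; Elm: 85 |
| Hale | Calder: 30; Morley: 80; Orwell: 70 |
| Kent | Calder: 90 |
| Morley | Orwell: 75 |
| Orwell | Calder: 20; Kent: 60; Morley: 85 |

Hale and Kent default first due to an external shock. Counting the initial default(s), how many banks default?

Round 1 — Hale, Kent default (initial).
  Calder: +30+90 → 120 ≥ 30
  Morley: +80 → 80 ≥ 50
  Orwell: +70 → 70 < 90
Round 2 — Calder, Morley default.
  Elm: +40 → 40 ≥ 30
  Grove: +10 → 10 < 110
  Orwell: +75 → 145 ≥ 90
Round 3 — Elm, Orwell default.
No further defaults.

6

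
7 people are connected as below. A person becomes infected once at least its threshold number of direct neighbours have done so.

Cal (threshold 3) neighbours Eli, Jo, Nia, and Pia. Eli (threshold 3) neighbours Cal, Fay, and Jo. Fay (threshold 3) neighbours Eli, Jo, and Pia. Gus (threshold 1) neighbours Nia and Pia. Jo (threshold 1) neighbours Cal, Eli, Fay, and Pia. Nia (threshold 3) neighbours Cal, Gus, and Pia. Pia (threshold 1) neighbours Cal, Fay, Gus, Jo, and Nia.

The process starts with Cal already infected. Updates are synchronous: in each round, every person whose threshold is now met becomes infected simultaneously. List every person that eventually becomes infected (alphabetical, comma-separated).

Round 1 — Cal becomes infected (initial).
Round 2 — checking thresholds:
  Eli: 1 of 3 neighbours < 3, holds.
  Jo: 1 of 4 neighbours ≥ 1, becomes infected.
  Nia: 1 of 3 neighbours < 3, holds.
  Pia: 1 of 5 neighbours ≥ 1, becomes infected.
Round 3 — checking thresholds:
  Eli: 2 of 3 neighbours < 3, holds.
  Fay: 2 of 3 neighbours < 3, holds.
  Gus: 1 of 2 neighbours ≥ 1, becomes infected.
  Nia: 2 of 3 neighbours < 3, holds.
Round 4 — checking thresholds:
  Eli: 2 of 3 neighbours < 3, holds.
  Fay: 2 of 3 neighbours < 3, holds.
  Nia: 3 of 3 neighbours ≥ 3, becomes infected.
Round 5 — no new infections; cascade stops.

Cal, Gus, Jo, Nia, Pia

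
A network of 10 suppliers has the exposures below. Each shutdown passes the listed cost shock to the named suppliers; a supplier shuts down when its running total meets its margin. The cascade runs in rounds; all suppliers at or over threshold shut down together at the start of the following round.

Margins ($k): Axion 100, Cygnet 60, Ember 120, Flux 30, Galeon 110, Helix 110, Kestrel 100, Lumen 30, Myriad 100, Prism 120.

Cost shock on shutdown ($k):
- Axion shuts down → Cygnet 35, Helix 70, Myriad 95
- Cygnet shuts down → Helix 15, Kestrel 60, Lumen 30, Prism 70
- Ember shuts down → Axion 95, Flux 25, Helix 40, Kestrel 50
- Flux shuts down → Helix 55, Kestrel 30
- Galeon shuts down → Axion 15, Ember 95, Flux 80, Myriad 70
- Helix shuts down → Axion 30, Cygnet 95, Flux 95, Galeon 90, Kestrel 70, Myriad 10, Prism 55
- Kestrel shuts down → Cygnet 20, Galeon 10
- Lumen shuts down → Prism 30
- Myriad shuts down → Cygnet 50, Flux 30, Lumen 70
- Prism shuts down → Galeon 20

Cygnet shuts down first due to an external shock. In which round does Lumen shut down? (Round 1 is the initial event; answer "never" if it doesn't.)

Round 1 — Cygnet shuts down (initial).
  Helix: +15 → 15 < 110
  Kestrel: +60 → 60 < 100
  Lumen: +30 → 30 ≥ 30
  Prism: +70 → 70 < 120
Round 2 — Lumen shuts down.
  Prism: +30 → 100 < 120
No further shutdowns.

2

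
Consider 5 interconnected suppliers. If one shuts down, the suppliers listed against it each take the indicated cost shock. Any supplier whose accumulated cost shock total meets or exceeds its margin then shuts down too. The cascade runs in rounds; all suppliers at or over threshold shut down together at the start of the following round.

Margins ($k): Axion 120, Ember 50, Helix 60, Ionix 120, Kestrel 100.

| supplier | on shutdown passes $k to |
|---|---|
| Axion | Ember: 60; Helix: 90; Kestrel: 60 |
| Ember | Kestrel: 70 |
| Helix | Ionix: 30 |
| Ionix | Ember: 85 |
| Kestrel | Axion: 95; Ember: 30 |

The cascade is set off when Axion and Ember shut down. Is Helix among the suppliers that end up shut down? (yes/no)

Round 1 — Axion, Ember shut down (initial).
  Helix: +90 → 90 ≥ 60
  Kestrel: +60+70 → 130 ≥ 100
Round 2 — Helix, Kestrel shut down.
  Ionix: +30 → 30 < 120
No further shutdowns.

yes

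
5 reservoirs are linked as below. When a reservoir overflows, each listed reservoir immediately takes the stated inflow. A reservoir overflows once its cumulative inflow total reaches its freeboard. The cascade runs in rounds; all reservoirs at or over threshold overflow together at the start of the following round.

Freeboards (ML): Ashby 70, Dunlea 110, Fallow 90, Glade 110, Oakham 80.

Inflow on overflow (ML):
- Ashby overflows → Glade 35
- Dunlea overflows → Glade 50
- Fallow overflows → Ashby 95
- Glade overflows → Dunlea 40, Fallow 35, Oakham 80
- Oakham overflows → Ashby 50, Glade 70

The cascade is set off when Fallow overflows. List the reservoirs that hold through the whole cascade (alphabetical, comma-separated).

Round 1 — Fallow overflows (initial).
  Ashby: +95 → 95 ≥ 70
Round 2 — Ashby overflows.
  Glade: +35 → 35 < 110
No further overflows.

Dunlea, Glade, Oakham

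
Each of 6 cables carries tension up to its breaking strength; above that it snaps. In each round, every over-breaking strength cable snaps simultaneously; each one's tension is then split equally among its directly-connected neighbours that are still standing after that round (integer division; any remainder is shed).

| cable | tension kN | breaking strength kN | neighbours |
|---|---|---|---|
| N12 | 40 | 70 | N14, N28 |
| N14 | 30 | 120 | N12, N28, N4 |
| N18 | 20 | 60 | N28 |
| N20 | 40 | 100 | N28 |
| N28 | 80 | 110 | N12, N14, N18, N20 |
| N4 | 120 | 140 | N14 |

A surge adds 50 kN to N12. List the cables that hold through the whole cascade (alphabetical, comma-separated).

N14, N20, N4

Round 1 — N12 at 90 > 70. N12 snaps.
  N12 sheds 90 kN to N14, N28: 45 each.
    N14: 30+45 = 75 ≤ 120
    N28: 80+45 = 125 > 110
Round 2 — N28 snaps.
  N28 sheds 125 kN to N14, N18, N20: 41 each (2 lost).
    N14: 75+41 = 116 ≤ 120
    N18: 20+41 = 61 > 60
    N20: 40+41 = 81 ≤ 100
Round 3 — N18 snaps.
  N18 sheds 61 kN: no online neighbours, lost.
No further breaks.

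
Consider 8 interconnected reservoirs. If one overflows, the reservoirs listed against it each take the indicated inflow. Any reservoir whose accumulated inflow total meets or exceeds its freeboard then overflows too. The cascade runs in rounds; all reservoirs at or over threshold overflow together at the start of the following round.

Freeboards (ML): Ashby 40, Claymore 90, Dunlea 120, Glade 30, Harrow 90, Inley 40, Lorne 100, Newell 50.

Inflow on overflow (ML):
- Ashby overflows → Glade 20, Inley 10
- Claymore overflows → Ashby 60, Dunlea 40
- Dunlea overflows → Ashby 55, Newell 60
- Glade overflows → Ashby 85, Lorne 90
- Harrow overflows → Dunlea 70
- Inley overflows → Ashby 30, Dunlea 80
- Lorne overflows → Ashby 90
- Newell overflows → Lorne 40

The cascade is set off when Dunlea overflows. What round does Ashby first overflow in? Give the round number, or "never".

Round 1 — Dunlea overflows (initial).
  Ashby: +55 → 55 ≥ 40
  Newell: +60 → 60 ≥ 50
Round 2 — Ashby, Newell overflow.
  Glade: +20 → 20 < 30
  Inley: +10 → 10 < 40
  Lorne: +40 → 40 < 100
No further overflows.

2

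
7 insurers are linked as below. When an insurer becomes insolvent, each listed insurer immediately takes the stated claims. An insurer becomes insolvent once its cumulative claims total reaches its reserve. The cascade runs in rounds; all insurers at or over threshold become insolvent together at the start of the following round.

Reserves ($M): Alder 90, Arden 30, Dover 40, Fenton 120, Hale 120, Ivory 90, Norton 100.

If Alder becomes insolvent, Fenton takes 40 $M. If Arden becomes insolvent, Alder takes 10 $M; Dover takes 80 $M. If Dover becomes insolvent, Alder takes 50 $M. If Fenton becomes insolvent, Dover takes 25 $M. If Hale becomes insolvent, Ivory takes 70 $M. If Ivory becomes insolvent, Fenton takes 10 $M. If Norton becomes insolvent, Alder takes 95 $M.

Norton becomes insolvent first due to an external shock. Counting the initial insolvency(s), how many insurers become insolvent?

2

Round 1 — Norton becomes insolvent (initial).
  Alder: +95 → 95 ≥ 90
Round 2 — Alder becomes insolvent.
  Fenton: +40 → 40 < 120
No further insolvencies.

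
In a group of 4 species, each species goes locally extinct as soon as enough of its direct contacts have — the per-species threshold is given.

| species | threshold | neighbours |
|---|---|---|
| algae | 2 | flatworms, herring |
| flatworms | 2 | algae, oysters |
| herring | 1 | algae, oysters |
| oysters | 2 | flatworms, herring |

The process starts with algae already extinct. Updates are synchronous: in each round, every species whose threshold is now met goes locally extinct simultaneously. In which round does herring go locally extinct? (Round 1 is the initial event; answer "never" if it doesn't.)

2

Round 1 — algae goes locally extinct (initial).
Round 2 — checking thresholds:
  flatworms: 1 of 2 neighbours < 2, below threshold.
  herring: 1 of 2 neighbours ≥ 1, goes locally extinct.
Round 3 — no new extinctions; cascade stops.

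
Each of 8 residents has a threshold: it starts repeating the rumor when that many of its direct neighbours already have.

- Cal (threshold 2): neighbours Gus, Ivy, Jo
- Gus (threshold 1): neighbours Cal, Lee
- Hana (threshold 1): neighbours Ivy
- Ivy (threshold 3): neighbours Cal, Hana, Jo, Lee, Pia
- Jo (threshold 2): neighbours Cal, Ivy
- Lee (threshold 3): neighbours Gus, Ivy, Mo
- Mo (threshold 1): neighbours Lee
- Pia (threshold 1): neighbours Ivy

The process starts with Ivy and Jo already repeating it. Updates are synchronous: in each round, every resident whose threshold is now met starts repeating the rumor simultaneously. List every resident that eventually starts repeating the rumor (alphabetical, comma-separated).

Cal, Gus, Hana, Ivy, Jo, Pia

Round 1 — Ivy, Jo start repeating the rumor (initial).
Round 2 — checking thresholds:
  Cal: 2 of 3 neighbours ≥ 2, starts repeating the rumor.
  Hana: 1 of 1 neighbours ≥ 1, starts repeating the rumor.
  Lee: 1 of 3 neighbours < 3, below threshold.
  Pia: 1 of 1 neighbours ≥ 1, starts repeating the rumor.
Round 3 — checking thresholds:
  Gus: 1 of 2 neighbours ≥ 1, starts repeating the rumor.
  Lee: 1 of 3 neighbours < 3, below threshold.
Round 4 — no new spreads; cascade stops.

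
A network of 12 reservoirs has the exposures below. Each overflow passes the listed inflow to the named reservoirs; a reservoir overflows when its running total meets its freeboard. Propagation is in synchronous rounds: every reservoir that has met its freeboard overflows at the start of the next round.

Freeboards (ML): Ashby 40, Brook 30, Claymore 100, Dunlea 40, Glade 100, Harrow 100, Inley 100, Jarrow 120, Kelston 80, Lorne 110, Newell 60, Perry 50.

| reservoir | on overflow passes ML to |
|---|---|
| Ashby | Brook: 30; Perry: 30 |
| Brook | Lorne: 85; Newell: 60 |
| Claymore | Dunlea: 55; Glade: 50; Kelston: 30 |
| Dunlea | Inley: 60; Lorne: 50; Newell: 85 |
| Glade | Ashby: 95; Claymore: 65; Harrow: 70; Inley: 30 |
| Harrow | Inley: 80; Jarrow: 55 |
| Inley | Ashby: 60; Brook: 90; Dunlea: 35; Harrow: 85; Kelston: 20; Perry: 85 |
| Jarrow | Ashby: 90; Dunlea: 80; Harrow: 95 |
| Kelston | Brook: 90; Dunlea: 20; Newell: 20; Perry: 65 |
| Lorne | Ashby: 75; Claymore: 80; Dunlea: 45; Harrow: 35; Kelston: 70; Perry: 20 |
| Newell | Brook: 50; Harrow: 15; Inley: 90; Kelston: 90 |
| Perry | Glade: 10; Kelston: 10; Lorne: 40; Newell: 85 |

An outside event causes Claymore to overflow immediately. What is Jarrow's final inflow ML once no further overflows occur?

Round 1 — Claymore overflows (initial).
  Dunlea: +55 → 55 ≥ 40
  Glade: +50 → 50 < 100
  Kelston: +30 → 30 < 80
Round 2 — Dunlea overflows.
  Inley: +60 → 60 < 100
  Lorne: +50 → 50 < 110
  Newell: +85 → 85 ≥ 60
Round 3 — Newell overflows.
  Brook: +50 → 50 ≥ 30
  Harrow: +15 → 15 < 100
  Inley: +90 → 150 ≥ 100
  Kelston: +90 → 120 ≥ 80
Round 4 — Brook, Inley, Kelston overflow.
  Ashby: +60 → 60 ≥ 40
  Harrow: +85 → 100 ≥ 100
  Lorne: +85 → 135 ≥ 110
  Perry: +85+65 → 150 ≥ 50
Round 5 — Ashby, Harrow, Lorne, Perry overflow.
  Glade: +10 → 60 < 100
  Jarrow: +55 → 55 < 120
No further overflows.

55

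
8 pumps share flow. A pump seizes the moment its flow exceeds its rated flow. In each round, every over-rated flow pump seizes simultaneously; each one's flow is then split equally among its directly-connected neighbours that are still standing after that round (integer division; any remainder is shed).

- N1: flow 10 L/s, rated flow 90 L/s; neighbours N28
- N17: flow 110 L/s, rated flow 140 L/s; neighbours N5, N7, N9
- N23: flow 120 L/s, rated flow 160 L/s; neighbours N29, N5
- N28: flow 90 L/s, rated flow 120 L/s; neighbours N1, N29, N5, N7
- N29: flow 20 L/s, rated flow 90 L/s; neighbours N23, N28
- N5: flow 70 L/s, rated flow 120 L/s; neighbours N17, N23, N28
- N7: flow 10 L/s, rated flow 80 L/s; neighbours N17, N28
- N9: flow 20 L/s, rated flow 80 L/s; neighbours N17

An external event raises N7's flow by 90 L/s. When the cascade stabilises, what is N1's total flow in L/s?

Round 1 — N7 at 100 > 80. N7 seizes.
  N7 sheds 100 L/s to N17, N28: 50 each.
    N17: 110+50 = 160 > 140
    N28: 90+50 = 140 > 120
Round 2 — N17, N28 seize.
  N17 sheds 160 L/s to N5, N9: 80 each.
    N5: 70+80 = 150 > 120
    N9: 20+80 = 100 > 80
  N28 sheds 140 L/s to N1, N29, N5: 46 each (2 lost).
    N1: 10+46 = 56 ≤ 90
    N29: 20+46 = 66 ≤ 90
    N5: 150+46 = 196 > 120
Round 3 — N5, N9 seize.
  N5 sheds 196 L/s to N23: 196 each.
    N23: 120+196 = 316 > 160
  N9 sheds 100 L/s: no online neighbours, lost.
Round 4 — N23 seizes.
  N23 sheds 316 L/s to N29: 316 each.
    N29: 66+316 = 382 > 90
Round 5 — N29 seizes.
  N29 sheds 382 L/s: no online neighbours, lost.
No further seizures.

56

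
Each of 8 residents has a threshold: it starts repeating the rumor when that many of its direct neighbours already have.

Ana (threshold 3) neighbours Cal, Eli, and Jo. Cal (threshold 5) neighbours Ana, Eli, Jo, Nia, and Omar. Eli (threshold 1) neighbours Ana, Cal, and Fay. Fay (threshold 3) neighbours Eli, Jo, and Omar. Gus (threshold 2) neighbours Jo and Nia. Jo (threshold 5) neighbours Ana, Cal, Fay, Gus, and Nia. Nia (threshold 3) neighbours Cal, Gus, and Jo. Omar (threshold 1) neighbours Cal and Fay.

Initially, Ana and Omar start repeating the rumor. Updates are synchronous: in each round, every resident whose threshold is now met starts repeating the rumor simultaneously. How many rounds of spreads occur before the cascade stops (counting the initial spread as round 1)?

2

Round 1 — Ana, Omar start repeating the rumor (initial).
Round 2 — checking thresholds:
  Cal: 2 of 5 neighbours < 5, not yet.
  Eli: 1 of 3 neighbours ≥ 1, starts repeating the rumor.
  Fay: 1 of 3 neighbours < 3, not yet.
  Jo: 1 of 5 neighbours < 5, not yet.
Round 3 — no new spreads; cascade stops.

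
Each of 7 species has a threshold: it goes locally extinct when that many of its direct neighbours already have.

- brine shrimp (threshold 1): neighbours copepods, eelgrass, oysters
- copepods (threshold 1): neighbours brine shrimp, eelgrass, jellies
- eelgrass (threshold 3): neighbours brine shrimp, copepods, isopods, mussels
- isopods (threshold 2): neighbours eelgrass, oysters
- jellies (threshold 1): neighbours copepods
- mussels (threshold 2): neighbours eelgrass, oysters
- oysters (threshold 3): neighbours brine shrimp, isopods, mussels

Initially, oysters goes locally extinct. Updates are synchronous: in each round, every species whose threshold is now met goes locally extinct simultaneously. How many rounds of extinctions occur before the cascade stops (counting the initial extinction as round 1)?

Round 1 — oysters goes locally extinct (initial).
Round 2 — checking thresholds:
  brine shrimp: 1 of 3 neighbours ≥ 1, goes locally extinct.
  isopods: 1 of 2 neighbours < 2, not yet.
  mussels: 1 of 2 neighbours < 2, not yet.
Round 3 — checking thresholds:
  copepods: 1 of 3 neighbours ≥ 1, goes locally extinct.
  eelgrass: 1 of 4 neighbours < 3, not yet.
  isopods: 1 of 2 neighbours < 2, not yet.
  mussels: 1 of 2 neighbours < 2, not yet.
Round 4 — checking thresholds:
  eelgrass: 2 of 4 neighbours < 3, not yet.
  isopods: 1 of 2 neighbours < 2, not yet.
  jellies: 1 of 1 neighbours ≥ 1, goes locally extinct.
  mussels: 1 of 2 neighbours < 2, not yet.
Round 5 — no new extinctions; cascade stops.

4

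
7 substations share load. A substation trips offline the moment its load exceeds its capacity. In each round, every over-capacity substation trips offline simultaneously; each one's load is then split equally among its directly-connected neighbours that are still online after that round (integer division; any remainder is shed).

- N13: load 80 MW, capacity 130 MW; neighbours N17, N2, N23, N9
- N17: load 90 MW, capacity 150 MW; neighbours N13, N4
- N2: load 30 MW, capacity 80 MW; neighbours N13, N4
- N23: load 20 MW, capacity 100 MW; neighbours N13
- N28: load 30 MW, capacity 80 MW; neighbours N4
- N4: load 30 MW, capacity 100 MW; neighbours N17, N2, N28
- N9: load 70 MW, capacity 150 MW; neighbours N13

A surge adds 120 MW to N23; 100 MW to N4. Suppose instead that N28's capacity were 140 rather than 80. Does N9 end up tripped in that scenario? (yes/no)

With N28's capacity at 140:
Round 1 — N23 at 140 > 100; N4 at 130 > 100. N23, N4 trip offline.
  N23 sheds 140 MW to N13: 140 each.
    N13: 80+140 = 220 > 130
  N4 sheds 130 MW to N17, N2, N28: 43 each (1 lost).
    N17: 90+43 = 133 ≤ 150
    N2: 30+43 = 73 ≤ 80
    N28: 30+43 = 73 ≤ 140
Round 2 — N13 trips offline.
  N13 sheds 220 MW to N17, N2, N9: 73 each (1 lost).
    N17: 133+73 = 206 > 150
    N2: 73+73 = 146 > 80
    N9: 70+73 = 143 ≤ 150
Round 3 — N17, N2 trip offline.
  N17 sheds 206 MW: no online neighbours, lost.
  N2 sheds 146 MW: no online neighbours, lost.
No further trips.

no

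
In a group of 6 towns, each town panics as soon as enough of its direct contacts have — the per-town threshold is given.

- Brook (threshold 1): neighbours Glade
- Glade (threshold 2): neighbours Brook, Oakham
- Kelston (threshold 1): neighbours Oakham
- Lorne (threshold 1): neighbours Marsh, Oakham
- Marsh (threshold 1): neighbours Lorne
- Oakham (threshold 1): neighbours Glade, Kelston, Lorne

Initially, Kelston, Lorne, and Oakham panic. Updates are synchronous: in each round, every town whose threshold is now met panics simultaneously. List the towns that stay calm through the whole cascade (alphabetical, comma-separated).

Brook, Glade

Round 1 — Kelston, Lorne, Oakham panic (initial).
Round 2 — checking thresholds:
  Glade: 1 of 2 neighbours < 2, holds.
  Marsh: 1 of 1 neighbours ≥ 1, panics.
Round 3 — no new panics; cascade stops.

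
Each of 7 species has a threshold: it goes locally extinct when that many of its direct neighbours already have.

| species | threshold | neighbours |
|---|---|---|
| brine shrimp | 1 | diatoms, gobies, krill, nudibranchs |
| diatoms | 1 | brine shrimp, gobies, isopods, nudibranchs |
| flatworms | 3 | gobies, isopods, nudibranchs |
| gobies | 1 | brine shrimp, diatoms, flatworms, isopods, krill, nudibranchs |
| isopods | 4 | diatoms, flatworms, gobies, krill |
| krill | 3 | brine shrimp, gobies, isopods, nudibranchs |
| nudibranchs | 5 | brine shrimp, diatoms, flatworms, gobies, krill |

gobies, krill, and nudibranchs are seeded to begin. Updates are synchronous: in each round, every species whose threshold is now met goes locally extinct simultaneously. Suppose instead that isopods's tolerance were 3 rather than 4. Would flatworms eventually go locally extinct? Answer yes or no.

With isopods's tolerance at 3:
Round 1 — gobies, krill, nudibranchs go locally extinct (initial).
Round 2 — checking thresholds:
  brine shrimp: 3 of 4 neighbours ≥ 1, goes locally extinct.
  diatoms: 2 of 4 neighbours ≥ 1, goes locally extinct.
  flatworms: 2 of 3 neighbours < 3, holds.
  isopods: 2 of 4 neighbours < 3, holds.
Round 3 — checking thresholds:
  flatworms: 2 of 3 neighbours < 3, holds.
  isopods: 3 of 4 neighbours ≥ 3, goes locally extinct.
Round 4 — checking thresholds:
  flatworms: 3 of 3 neighbours ≥ 3, goes locally extinct.
Round 5 — no new extinctions; cascade stops.

yes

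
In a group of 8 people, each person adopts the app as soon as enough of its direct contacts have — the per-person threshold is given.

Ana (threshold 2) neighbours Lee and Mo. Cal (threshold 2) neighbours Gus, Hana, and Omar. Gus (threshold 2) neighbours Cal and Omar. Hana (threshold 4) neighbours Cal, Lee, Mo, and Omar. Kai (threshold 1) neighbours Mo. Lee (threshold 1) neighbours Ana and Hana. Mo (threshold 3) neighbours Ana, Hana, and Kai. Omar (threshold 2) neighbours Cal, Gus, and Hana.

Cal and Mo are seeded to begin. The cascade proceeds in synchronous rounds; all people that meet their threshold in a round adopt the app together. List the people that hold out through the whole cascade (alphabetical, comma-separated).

Round 1 — Cal, Mo adopt the app (initial).
Round 2 — checking thresholds:
  Ana: 1 of 2 neighbours < 2, below threshold.
  Gus: 1 of 2 neighbours < 2, below threshold.
  Hana: 2 of 4 neighbours < 4, below threshold.
  Kai: 1 of 1 neighbours ≥ 1, adopts the app.
  Omar: 1 of 3 neighbours < 2, below threshold.
Round 3 — no new adoptions; cascade stops.

Ana, Gus, Hana, Lee, Omar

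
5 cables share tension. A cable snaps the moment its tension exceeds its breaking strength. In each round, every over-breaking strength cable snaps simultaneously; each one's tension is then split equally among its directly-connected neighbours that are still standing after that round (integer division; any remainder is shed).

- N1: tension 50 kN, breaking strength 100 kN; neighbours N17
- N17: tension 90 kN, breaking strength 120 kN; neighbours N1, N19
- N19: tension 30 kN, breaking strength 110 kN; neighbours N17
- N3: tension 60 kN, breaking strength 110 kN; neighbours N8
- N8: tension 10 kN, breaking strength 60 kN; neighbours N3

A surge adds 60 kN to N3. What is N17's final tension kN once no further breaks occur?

90

Round 1 — N3 at 120 > 110. N3 snaps.
  N3 sheds 120 kN to N8: 120 each.
    N8: 10+120 = 130 > 60
Round 2 — N8 snaps.
  N8 sheds 130 kN: no online neighbours, lost.
No further breaks.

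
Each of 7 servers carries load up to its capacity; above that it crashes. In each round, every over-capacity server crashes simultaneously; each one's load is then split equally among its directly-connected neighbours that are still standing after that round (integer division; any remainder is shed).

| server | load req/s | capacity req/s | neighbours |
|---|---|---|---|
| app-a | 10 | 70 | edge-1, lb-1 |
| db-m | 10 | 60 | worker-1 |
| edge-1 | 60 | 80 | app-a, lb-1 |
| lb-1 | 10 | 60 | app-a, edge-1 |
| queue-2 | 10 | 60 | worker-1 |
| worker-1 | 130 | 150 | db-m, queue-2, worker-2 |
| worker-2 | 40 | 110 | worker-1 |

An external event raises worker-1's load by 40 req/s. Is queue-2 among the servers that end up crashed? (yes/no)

Round 1 — worker-1 at 170 > 150. worker-1 crashes.
  worker-1 sheds 170 req/s to db-m, queue-2, worker-2: 56 each (2 lost).
    db-m: 10+56 = 66 > 60
    queue-2: 10+56 = 66 > 60
    worker-2: 40+56 = 96 ≤ 110
Round 2 — db-m, queue-2 crash.
  db-m sheds 66 req/s: no online neighbours, lost.
  queue-2 sheds 66 req/s: no online neighbours, lost.
No further crashes.

yes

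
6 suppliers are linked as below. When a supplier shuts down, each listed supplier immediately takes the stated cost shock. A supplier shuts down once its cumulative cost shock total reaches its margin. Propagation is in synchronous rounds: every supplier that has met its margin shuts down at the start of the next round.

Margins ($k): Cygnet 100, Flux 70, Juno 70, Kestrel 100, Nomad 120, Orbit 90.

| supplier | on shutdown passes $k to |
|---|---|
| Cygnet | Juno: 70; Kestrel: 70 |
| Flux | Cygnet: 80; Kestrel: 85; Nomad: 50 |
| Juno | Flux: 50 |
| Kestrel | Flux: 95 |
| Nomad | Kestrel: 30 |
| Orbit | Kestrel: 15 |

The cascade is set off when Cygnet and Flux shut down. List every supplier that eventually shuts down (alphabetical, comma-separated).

Cygnet, Flux, Juno, Kestrel

Round 1 — Cygnet, Flux shut down (initial).
  Juno: +70 → 70 ≥ 70
  Kestrel: +70+85 → 155 ≥ 100
  Nomad: +50 → 50 < 120
Round 2 — Juno, Kestrel shut down.
No further shutdowns.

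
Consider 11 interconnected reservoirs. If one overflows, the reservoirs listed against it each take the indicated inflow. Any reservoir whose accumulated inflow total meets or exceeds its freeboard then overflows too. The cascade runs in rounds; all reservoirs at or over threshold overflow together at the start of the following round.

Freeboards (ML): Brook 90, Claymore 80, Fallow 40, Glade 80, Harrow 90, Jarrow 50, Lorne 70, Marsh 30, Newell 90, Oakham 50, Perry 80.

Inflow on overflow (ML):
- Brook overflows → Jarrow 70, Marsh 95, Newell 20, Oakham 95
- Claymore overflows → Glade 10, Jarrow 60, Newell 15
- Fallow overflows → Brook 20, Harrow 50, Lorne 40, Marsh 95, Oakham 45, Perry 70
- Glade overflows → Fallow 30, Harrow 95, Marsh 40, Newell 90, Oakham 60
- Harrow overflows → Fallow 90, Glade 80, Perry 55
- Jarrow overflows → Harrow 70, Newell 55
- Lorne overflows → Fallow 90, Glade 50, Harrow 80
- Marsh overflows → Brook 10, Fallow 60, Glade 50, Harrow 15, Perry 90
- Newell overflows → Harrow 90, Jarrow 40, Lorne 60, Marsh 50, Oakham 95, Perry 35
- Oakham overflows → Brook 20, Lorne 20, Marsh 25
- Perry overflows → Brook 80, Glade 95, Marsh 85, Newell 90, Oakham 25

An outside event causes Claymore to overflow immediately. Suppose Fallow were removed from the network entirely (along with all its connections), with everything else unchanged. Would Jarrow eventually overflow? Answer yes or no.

yes

With Fallow removed:
Round 1 — Claymore overflows (initial).
  Glade: +10 → 10 < 80
  Jarrow: +60 → 60 ≥ 50
  Newell: +15 → 15 < 90
Round 2 — Jarrow overflows.
  Harrow: +70 → 70 < 90
  Newell: +55 → 70 < 90
No further overflows.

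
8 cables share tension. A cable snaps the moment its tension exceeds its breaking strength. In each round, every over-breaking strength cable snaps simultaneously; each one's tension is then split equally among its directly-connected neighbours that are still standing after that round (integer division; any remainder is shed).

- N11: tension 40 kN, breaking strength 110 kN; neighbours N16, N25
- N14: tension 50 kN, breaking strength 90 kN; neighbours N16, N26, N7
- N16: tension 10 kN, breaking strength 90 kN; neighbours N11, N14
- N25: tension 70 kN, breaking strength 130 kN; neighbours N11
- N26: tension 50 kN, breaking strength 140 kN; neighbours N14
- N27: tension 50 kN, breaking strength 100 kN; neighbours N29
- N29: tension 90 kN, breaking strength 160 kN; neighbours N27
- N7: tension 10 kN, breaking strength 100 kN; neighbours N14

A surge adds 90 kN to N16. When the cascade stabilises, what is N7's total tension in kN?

60

Round 1 — N16 at 100 > 90. N16 snaps.
  N16 sheds 100 kN to N11, N14: 50 each.
    N11: 40+50 = 90 ≤ 110
    N14: 50+50 = 100 > 90
Round 2 — N14 snaps.
  N14 sheds 100 kN to N26, N7: 50 each.
    N26: 50+50 = 100 ≤ 140
    N7: 10+50 = 60 ≤ 100
No further breaks.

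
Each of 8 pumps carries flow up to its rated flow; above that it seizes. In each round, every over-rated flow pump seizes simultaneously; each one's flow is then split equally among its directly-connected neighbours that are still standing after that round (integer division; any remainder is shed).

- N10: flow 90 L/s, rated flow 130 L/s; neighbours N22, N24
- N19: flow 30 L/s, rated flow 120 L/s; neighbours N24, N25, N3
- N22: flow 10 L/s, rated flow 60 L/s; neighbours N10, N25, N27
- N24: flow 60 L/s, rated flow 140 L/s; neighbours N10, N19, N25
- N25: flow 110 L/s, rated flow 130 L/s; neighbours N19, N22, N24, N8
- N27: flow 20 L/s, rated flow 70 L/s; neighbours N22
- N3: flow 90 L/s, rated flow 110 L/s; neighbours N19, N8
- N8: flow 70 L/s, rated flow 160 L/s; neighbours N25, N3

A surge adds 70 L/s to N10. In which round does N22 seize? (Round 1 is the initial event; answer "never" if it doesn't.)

2

Round 1 — N10 at 160 > 130. N10 seizes.
  N10 sheds 160 L/s to N22, N24: 80 each.
    N22: 10+80 = 90 > 60
    N24: 60+80 = 140 ≤ 140
Round 2 — N22 seizes.
  N22 sheds 90 L/s to N25, N27: 45 each.
    N25: 110+45 = 155 > 130
    N27: 20+45 = 65 ≤ 70
Round 3 — N25 seizes.
  N25 sheds 155 L/s to N19, N24, N8: 51 each (2 lost).
    N19: 30+51 = 81 ≤ 120
    N24: 140+51 = 191 > 140
    N8: 70+51 = 121 ≤ 160
Round 4 — N24 seizes.
  N24 sheds 191 L/s to N19: 191 each.
    N19: 81+191 = 272 > 120
Round 5 — N19 seizes.
  N19 sheds 272 L/s to N3: 272 each.
    N3: 90+272 = 362 > 110
Round 6 — N3 seizes.
  N3 sheds 362 L/s to N8: 362 each.
    N8: 121+362 = 483 > 160
Round 7 — N8 seizes.
  N8 sheds 483 L/s: no online neighbours, lost.
No further seizures.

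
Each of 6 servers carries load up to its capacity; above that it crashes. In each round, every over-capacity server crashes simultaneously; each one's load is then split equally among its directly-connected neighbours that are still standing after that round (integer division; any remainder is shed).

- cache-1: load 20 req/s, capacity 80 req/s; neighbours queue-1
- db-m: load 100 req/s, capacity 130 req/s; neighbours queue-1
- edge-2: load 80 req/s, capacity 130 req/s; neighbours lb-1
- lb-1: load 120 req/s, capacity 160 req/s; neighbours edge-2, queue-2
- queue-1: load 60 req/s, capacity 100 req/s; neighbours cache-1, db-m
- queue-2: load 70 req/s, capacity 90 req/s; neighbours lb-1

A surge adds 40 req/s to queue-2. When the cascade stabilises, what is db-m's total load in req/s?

Round 1 — queue-2 at 110 > 90. queue-2 crashes.
  queue-2 sheds 110 req/s to lb-1: 110 each.
    lb-1: 120+110 = 230 > 160
Round 2 — lb-1 crashes.
  lb-1 sheds 230 req/s to edge-2: 230 each.
    edge-2: 80+230 = 310 > 130
Round 3 — edge-2 crashes.
  edge-2 sheds 310 req/s: no online neighbours, lost.
No further crashes.

100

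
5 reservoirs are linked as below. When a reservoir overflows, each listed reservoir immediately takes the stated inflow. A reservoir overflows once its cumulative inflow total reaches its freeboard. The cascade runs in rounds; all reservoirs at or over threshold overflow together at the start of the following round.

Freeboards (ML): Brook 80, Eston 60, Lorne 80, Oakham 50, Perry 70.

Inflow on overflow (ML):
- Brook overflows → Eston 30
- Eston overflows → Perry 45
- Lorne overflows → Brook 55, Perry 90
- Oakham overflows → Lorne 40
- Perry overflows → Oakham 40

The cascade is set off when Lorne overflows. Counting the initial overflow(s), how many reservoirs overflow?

2

Round 1 — Lorne overflows (initial).
  Brook: +55 → 55 < 80
  Perry: +90 → 90 ≥ 70
Round 2 — Perry overflows.
  Oakham: +40 → 40 < 50
No further overflows.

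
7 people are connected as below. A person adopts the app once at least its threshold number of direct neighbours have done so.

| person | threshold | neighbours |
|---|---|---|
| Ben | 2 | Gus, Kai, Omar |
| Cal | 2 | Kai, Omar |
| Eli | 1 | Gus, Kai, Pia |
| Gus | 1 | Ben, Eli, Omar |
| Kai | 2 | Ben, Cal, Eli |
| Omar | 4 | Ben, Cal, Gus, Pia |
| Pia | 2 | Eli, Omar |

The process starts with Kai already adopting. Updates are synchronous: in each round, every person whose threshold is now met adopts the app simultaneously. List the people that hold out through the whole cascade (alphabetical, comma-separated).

Cal, Omar, Pia

Round 1 — Kai adopts the app (initial).
Round 2 — checking thresholds:
  Ben: 1 of 3 neighbours < 2, below threshold.
  Cal: 1 of 2 neighbours < 2, below threshold.
  Eli: 1 of 3 neighbours ≥ 1, adopts the app.
Round 3 — checking thresholds:
  Ben: 1 of 3 neighbours < 2, below threshold.
  Cal: 1 of 2 neighbours < 2, below threshold.
  Gus: 1 of 3 neighbours ≥ 1, adopts the app.
  Pia: 1 of 2 neighbours < 2, below threshold.
Round 4 — checking thresholds:
  Ben: 2 of 3 neighbours ≥ 2, adopts the app.
  Cal: 1 of 2 neighbours < 2, below threshold.
  Omar: 1 of 4 neighbours < 4, below threshold.
  Pia: 1 of 2 neighbours < 2, below threshold.
Round 5 — no new adoptions; cascade stops.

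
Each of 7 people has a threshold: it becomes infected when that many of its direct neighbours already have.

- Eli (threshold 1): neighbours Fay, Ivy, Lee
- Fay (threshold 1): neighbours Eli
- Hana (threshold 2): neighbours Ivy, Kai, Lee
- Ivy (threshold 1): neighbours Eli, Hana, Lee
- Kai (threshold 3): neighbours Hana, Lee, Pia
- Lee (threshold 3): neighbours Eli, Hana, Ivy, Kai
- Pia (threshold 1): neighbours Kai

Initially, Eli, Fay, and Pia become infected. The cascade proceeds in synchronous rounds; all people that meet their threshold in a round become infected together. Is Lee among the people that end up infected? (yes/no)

Round 1 — Eli, Fay, Pia become infected (initial).
Round 2 — checking thresholds:
  Ivy: 1 of 3 neighbours ≥ 1, becomes infected.
  Kai: 1 of 3 neighbours < 3, below threshold.
  Lee: 1 of 4 neighbours < 3, below threshold.
Round 3 — no new infections; cascade stops.

no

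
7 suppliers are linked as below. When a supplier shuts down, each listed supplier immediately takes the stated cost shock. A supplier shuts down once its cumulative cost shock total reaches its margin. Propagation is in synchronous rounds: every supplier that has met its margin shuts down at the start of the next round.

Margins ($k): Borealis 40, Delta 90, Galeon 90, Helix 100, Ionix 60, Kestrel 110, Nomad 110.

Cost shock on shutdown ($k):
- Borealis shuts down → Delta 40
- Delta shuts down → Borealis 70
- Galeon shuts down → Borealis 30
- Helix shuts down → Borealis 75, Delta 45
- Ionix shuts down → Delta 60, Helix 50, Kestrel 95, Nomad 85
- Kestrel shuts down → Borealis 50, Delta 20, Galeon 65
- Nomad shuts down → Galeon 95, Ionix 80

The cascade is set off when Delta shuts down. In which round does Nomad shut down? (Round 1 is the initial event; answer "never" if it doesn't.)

never

Round 1 — Delta shuts down (initial).
  Borealis: +70 → 70 ≥ 40
Round 2 — Borealis shuts down.
No further shutdowns.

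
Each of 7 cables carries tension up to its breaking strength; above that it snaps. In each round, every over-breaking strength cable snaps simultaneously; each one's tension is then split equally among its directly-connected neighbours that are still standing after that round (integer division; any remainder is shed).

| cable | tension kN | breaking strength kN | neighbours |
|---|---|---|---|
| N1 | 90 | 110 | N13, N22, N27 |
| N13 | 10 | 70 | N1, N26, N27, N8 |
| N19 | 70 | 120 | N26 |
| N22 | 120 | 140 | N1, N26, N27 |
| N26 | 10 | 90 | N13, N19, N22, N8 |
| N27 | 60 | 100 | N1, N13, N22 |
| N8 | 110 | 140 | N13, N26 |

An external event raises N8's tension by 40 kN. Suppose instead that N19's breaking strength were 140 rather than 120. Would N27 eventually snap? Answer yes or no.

yes

With N19's breaking strength at 140:
Round 1 — N8 at 150 > 140. N8 snaps.
  N8 sheds 150 kN to N13, N26: 75 each.
    N13: 10+75 = 85 > 70
    N26: 10+75 = 85 ≤ 90
Round 2 — N13 snaps.
  N13 sheds 85 kN to N1, N26, N27: 28 each (1 lost).
    N1: 90+28 = 118 > 110
    N26: 85+28 = 113 > 90
    N27: 60+28 = 88 ≤ 100
Round 3 — N1, N26 snap.
  N1 sheds 118 kN to N22, N27: 59 each.
    N22: 120+59 = 179 > 140
    N27: 88+59 = 147 > 100
  N26 sheds 113 kN to N19, N22: 56 each (1 lost).
    N19: 70+56 = 126 ≤ 140
    N22: 179+56 = 235 > 140
Round 4 — N22, N27 snap.
  N22 sheds 235 kN: no online neighbours, lost.
  N27 sheds 147 kN: no online neighbours, lost.
No further breaks.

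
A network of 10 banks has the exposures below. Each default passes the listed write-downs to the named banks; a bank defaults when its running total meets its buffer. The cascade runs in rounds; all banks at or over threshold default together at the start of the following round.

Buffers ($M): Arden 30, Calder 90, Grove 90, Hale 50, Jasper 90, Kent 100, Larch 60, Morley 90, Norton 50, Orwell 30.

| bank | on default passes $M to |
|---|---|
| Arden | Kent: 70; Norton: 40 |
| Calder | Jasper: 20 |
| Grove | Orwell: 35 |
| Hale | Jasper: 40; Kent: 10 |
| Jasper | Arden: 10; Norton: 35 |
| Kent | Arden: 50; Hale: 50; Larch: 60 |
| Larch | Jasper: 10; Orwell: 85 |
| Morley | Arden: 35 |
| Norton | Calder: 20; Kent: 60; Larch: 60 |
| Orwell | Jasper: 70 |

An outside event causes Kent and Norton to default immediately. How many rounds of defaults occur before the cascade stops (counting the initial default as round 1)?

Round 1 — Kent, Norton default (initial).
  Arden: +50 → 50 ≥ 30
  Calder: +20 → 20 < 90
  Hale: +50 → 50 ≥ 50
  Larch: +60+60 → 120 ≥ 60
Round 2 — Arden, Hale, Larch default.
  Jasper: +40+10 → 50 < 90
  Orwell: +85 → 85 ≥ 30
Round 3 — Orwell defaults.
  Jasper: +70 → 120 ≥ 90
Round 4 — Jasper defaults.
No further defaults.

4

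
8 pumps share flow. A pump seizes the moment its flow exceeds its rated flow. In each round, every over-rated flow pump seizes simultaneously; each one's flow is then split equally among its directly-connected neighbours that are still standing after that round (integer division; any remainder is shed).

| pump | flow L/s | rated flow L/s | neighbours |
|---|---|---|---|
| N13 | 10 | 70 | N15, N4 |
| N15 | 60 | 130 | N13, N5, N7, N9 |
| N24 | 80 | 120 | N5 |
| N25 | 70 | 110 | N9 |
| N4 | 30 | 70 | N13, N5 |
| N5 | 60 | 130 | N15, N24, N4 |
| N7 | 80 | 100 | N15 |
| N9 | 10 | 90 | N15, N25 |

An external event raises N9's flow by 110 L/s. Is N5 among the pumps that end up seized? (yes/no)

no

Round 1 — N9 at 120 > 90. N9 seizes.
  N9 sheds 120 L/s to N15, N25: 60 each.
    N15: 60+60 = 120 ≤ 130
    N25: 70+60 = 130 > 110
Round 2 — N25 seizes.
  N25 sheds 130 L/s: no online neighbours, lost.
No further seizures.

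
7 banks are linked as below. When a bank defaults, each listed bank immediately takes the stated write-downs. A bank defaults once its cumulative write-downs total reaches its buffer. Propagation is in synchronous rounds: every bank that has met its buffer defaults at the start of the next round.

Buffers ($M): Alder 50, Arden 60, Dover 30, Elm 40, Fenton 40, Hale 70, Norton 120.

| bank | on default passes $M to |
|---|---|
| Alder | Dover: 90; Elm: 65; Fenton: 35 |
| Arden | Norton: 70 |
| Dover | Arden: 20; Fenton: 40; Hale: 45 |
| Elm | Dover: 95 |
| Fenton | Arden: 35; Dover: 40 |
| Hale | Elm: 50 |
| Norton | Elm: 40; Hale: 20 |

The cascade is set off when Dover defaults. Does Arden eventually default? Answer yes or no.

no

Round 1 — Dover defaults (initial).
  Arden: +20 → 20 < 60
  Fenton: +40 → 40 ≥ 40
  Hale: +45 → 45 < 70
Round 2 — Fenton defaults.
  Arden: +35 → 55 < 60
No further defaults.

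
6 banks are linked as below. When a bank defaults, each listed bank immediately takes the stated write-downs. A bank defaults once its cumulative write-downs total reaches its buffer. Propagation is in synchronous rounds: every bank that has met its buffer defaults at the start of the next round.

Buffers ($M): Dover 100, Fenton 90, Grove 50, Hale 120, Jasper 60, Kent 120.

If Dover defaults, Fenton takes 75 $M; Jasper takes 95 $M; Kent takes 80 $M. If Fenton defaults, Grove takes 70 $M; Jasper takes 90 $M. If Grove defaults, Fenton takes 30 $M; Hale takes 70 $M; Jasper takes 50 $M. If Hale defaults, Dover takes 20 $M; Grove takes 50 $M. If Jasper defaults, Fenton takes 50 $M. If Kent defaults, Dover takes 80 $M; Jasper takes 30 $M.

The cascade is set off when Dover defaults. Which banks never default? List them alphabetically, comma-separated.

Round 1 — Dover defaults (initial).
  Fenton: +75 → 75 < 90
  Jasper: +95 → 95 ≥ 60
  Kent: +80 → 80 < 120
Round 2 — Jasper defaults.
  Fenton: +50 → 125 ≥ 90
Round 3 — Fenton defaults.
  Grove: +70 → 70 ≥ 50
Round 4 — Grove defaults.
  Hale: +70 → 70 < 120
No further defaults.

Hale, Kent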